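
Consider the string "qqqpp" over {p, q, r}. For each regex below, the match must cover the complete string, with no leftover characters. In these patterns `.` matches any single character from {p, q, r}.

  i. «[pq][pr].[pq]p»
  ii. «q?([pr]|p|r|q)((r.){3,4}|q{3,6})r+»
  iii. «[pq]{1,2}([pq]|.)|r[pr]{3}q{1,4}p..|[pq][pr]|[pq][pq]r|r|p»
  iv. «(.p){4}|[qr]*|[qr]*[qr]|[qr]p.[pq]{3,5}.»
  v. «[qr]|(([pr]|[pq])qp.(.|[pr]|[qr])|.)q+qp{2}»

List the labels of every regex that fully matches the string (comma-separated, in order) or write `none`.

v

i → no match
ii → no match — must end with "r"
iii → no match
iv → no match
v → match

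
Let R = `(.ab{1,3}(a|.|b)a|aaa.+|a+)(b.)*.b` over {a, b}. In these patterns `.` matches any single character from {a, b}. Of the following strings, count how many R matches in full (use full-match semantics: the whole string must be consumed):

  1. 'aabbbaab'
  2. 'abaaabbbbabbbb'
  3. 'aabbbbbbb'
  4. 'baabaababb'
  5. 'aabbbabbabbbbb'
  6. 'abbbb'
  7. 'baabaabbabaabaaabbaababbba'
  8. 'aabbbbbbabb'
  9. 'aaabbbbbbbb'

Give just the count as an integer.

3

1 → match
2 → no match
3 → no match
4 → no match
5 → no match
6 → match
7 → no match — must end with 'b'
8 → no match
9 → match
Total matched: 3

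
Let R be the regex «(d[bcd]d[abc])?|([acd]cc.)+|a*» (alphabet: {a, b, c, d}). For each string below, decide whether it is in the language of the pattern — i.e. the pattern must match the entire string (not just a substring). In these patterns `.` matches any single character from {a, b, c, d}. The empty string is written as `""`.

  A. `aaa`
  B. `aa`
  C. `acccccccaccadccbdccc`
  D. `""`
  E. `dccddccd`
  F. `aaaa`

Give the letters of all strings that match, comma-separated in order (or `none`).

A → match
B → match
C → match
D → match
E → match
F → match

A, B, C, D, E, F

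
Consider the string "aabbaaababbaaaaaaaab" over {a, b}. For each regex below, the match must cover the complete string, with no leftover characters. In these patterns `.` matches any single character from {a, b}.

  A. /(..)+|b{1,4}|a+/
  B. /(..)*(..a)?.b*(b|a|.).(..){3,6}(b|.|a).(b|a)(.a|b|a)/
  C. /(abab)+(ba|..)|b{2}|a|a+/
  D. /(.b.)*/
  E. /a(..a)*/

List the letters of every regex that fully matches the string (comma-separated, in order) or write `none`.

A → match
B → match
C → no match
D → no match
E → no match

A, B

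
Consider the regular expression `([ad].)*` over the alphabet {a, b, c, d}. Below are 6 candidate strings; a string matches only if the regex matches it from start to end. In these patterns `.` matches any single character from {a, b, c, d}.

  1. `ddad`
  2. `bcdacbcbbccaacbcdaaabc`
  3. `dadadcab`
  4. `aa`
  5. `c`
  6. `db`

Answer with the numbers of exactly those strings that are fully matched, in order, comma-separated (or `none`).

1, 3, 4, 6

1. `ddad` → match
2 → no match
3. `dadadcab` → match
4. `aa` → match
5. `c` → no match
6. `db` → match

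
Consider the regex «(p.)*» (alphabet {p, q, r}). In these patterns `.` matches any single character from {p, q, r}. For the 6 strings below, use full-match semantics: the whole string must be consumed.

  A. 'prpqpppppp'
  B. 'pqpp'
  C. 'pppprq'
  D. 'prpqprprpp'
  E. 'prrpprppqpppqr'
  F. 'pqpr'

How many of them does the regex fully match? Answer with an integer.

4

A → match
B → match
C → no match
D → match
E → no match
F → match
Total matched: 4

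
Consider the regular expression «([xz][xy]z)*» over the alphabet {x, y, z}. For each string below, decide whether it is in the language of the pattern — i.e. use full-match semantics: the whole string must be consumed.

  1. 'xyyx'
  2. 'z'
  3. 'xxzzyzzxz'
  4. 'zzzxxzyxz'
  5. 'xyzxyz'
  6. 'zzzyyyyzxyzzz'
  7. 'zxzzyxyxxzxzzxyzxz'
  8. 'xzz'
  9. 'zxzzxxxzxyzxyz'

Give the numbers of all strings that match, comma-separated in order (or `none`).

3, 5

1 → no match
2 → no match
3 → match
4 → no match
5 → match
6 → no match
7 → no match
8 → no match
9 → no match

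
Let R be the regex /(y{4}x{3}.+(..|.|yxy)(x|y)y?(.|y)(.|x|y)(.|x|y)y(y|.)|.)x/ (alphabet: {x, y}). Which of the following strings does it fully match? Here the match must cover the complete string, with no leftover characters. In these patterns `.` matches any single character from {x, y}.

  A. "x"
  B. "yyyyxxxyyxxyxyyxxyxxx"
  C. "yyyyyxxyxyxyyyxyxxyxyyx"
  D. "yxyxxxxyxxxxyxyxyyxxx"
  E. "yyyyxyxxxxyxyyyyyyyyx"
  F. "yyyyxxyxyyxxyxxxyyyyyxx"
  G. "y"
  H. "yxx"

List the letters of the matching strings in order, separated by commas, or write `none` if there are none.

A → no match
B → no match
C → no match
D → no match
E → no match
F → no match
G → no match — must end with "x"
H → no match

none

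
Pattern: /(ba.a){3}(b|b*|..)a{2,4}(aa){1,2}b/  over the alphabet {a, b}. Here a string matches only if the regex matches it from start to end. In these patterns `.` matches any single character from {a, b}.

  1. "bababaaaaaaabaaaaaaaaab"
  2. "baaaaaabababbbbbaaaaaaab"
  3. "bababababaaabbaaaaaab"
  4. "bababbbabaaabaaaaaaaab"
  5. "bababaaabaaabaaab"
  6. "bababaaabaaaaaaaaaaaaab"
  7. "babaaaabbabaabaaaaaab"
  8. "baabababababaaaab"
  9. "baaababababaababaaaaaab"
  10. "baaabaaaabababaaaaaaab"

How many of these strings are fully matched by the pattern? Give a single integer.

2

1 → no match
2 → no match
3 → match
4 → no match
5 → no match
6 → match
7 → no match
8 → no match
9 → no match
10 → no match
Total matched: 2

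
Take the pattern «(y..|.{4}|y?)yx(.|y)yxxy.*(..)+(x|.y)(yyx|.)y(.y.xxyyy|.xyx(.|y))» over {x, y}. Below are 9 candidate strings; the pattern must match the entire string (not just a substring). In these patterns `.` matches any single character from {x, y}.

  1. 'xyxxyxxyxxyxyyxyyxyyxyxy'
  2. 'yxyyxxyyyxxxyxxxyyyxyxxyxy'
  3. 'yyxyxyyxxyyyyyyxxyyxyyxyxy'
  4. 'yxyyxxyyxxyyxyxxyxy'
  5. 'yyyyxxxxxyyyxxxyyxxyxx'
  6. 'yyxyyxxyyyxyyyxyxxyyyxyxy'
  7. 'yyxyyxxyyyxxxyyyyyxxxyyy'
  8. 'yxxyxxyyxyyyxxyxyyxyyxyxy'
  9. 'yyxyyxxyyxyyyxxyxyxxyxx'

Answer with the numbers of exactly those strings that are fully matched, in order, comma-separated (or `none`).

1 → match
2 → match
3 → match
4 → match
5 → no match
6 → match
7 → match
8 → match
9 → match

1, 2, 3, 4, 6, 7, 8, 9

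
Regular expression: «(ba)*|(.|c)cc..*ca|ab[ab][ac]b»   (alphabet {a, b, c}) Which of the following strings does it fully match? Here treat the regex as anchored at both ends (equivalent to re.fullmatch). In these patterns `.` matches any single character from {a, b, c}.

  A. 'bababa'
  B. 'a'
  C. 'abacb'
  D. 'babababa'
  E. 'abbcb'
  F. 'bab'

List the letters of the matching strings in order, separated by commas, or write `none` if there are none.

A → match
B → no match
C → match
D → match
E → match
F → no match

A, C, D, E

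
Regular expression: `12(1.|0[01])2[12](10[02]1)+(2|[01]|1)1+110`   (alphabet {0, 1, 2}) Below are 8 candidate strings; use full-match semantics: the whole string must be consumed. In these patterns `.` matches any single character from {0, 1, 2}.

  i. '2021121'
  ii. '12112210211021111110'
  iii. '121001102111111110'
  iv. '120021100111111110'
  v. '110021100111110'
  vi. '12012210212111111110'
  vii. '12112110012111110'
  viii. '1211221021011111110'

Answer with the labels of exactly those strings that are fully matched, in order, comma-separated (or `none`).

ii, iv, vi, vii, viii

i → no match — must start with '12'
ii → match
iii → no match
iv → match
v → no match — must start with '12'
vi → match
vii → match
viii → match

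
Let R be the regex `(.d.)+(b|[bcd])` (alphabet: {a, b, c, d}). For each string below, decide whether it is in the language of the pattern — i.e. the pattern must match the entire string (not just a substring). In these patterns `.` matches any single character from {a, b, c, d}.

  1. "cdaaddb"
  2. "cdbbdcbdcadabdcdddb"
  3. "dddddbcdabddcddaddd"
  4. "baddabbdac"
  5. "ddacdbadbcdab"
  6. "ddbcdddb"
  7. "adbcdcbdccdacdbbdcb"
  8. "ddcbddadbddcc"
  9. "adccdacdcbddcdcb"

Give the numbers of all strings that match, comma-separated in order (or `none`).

1, 2, 3, 5, 7, 8, 9

1 → match
2 → match
3 → match
4 → no match
5 → match
6 → no match
7 → match
8 → match
9 → match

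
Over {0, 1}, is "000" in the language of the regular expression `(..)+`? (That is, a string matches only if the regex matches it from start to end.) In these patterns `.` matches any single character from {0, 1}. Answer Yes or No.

No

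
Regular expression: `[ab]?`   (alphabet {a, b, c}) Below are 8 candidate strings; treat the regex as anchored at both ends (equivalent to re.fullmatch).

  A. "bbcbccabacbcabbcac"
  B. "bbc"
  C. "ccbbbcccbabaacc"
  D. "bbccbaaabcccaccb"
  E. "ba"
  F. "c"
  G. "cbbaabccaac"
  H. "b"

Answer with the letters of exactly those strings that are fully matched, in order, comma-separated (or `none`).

H

A → no match
B → no match
C → no match
D → no match
E → no match
F → no match
G → no match
H → match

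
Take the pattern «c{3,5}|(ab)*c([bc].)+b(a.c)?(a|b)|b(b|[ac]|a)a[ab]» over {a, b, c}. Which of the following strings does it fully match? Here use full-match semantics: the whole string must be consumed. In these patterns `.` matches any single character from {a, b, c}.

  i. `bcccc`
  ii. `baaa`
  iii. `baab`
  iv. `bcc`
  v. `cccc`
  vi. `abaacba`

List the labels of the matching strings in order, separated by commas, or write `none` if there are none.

i → no match
ii → match
iii → match
iv → no match
v → match
vi → no match

ii, iii, v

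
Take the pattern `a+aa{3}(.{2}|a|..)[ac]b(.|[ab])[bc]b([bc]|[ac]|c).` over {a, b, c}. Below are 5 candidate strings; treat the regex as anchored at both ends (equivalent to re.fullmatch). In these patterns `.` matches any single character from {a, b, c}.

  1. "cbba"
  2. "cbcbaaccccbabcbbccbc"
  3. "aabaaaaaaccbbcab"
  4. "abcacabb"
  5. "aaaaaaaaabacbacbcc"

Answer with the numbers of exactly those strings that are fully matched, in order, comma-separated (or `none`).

1 → no match — must start with "a"
2 → no match — must start with "a"
3 → no match
4 → no match
5 → match

5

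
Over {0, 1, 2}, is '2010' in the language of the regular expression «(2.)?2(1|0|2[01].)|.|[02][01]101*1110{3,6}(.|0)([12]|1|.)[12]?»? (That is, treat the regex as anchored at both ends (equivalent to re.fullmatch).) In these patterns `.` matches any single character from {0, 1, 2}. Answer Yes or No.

No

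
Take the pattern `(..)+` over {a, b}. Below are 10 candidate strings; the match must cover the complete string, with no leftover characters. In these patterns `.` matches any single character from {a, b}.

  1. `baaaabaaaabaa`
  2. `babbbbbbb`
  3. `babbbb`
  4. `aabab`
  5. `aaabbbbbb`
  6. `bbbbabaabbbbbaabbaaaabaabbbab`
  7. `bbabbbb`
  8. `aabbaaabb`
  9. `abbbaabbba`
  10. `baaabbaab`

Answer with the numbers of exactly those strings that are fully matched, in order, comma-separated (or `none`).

1 → no match
2 → no match
3 → match
4 → no match
5 → no match
6 → no match
7 → no match
8 → no match
9 → match
10 → no match

3, 9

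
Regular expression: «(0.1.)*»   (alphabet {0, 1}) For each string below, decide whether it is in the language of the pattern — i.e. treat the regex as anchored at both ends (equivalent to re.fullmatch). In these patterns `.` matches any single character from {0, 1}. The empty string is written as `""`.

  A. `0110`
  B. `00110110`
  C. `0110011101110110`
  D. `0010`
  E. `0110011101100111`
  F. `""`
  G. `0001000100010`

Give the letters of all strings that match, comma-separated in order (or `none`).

A. `0110` → match
B. `00110110` → match
C → match
D. `0010` → match
E → match
F. `""` → match
G → no match

A, B, C, D, E, F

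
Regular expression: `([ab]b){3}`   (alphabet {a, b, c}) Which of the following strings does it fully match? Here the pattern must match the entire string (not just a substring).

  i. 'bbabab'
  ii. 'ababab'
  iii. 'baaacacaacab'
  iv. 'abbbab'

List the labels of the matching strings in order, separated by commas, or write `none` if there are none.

i, ii, iv

i → match
ii → match
iii → no match
iv → match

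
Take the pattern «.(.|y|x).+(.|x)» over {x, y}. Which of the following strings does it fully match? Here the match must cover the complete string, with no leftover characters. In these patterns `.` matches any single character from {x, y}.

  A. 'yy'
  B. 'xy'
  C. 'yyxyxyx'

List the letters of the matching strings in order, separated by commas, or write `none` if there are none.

C

A. 'yy' → no match
B. 'xy' → no match
C. 'yyxyxyx' → match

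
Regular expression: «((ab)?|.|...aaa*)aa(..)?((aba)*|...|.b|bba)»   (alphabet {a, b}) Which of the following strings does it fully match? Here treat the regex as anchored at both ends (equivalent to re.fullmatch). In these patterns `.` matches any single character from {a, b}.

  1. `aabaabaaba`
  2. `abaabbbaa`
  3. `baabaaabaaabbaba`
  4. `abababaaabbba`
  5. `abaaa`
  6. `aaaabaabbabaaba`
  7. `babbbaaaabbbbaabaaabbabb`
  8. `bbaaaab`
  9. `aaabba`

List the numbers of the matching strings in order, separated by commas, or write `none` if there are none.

1 → match
2 → match
3 → no match
4 → no match
5 → no match
6 → no match
7 → no match
8 → no match
9 → match

1, 2, 9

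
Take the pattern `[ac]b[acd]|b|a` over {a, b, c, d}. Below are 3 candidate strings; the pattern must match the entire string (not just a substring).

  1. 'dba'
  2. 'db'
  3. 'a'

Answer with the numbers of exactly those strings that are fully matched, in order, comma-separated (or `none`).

3

1. 'dba' → no match
2. 'db' → no match
3. 'a' → match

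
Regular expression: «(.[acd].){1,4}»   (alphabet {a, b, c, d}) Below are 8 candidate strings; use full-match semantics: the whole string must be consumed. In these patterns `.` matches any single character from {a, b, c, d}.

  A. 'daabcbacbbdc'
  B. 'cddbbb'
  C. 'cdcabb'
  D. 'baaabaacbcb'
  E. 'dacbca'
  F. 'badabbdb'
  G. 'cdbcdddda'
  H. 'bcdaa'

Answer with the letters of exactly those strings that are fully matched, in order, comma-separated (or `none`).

A. 'daabcbacbbdc' → match
B. 'cddbbb' → no match
C. 'cdcabb' → no match
D. 'baaabaacbcb' → no match
E. 'dacbca' → match
F. 'badabbdb' → no match
G. 'cdbcdddda' → match
H. 'bcdaa' → no match

A, E, G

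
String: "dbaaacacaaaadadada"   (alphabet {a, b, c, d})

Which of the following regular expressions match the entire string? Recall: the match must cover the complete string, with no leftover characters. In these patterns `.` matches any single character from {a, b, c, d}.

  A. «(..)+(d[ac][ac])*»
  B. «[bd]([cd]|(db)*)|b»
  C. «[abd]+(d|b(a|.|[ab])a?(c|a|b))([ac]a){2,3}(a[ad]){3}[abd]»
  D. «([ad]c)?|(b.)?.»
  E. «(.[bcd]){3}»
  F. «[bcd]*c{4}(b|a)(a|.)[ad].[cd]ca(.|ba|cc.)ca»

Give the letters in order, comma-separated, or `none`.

A → match
B → no match
C → match
D → no match
E → no match
F → no match — must end with "ca"

A, C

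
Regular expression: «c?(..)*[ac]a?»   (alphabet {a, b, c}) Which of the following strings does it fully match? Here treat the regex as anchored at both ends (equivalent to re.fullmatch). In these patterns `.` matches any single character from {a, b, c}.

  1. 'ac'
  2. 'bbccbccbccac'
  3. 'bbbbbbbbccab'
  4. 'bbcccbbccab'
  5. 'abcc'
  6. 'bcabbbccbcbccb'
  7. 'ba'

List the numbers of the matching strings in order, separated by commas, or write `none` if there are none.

none

1 → no match
2 → no match
3 → no match
4 → no match
5 → no match
6 → no match
7 → no match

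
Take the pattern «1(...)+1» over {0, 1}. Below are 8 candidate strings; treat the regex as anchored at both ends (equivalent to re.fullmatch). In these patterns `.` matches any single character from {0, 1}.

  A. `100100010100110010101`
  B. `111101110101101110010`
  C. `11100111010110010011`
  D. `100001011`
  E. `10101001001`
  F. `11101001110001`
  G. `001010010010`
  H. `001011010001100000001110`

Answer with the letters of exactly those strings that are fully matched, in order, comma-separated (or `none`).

A → no match
B → no match — must end with `1`
C → match
D → no match
E → match
F → match
G → no match — must start with `1`
H → no match — must start with `1`

C, E, F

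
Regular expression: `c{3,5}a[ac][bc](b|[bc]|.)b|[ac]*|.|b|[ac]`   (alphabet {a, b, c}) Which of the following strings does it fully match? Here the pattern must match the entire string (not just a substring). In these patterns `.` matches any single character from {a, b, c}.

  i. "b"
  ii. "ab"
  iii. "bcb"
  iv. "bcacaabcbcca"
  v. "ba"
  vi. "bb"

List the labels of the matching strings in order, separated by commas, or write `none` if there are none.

i

i → match
ii → no match
iii → no match
iv → no match
v → no match
vi → no match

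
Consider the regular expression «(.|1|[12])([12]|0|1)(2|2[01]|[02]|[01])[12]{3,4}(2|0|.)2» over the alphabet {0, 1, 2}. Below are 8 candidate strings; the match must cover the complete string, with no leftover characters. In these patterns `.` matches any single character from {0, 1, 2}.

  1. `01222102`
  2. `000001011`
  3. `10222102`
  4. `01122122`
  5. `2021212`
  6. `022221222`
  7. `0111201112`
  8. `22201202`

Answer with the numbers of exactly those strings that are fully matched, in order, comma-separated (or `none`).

1, 3, 4, 6

1 → match
2 → no match — must end with `2`
3 → match
4 → match
5 → no match
6 → match
7 → no match
8 → no match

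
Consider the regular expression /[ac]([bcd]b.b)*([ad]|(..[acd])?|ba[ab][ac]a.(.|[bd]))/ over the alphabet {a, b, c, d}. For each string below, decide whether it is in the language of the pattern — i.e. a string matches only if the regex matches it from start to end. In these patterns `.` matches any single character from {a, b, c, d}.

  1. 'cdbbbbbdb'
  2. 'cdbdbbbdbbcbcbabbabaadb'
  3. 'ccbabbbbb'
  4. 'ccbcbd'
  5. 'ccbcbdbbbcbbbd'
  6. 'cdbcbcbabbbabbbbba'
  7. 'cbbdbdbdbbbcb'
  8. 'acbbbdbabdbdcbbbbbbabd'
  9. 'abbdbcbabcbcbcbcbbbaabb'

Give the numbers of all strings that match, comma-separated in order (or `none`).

1, 3, 4, 5, 6, 7

1 → match
2 → no match
3 → match
4 → match
5 → match
6 → match
7 → match
8 → no match
9 → no match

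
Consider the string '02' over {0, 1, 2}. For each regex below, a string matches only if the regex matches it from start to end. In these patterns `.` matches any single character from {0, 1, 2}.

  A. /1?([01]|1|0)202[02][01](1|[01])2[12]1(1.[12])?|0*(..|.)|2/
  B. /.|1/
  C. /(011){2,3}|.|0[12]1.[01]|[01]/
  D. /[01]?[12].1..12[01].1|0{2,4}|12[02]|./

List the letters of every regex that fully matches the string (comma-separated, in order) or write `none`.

A → match
B → no match
C → no match
D → no match

A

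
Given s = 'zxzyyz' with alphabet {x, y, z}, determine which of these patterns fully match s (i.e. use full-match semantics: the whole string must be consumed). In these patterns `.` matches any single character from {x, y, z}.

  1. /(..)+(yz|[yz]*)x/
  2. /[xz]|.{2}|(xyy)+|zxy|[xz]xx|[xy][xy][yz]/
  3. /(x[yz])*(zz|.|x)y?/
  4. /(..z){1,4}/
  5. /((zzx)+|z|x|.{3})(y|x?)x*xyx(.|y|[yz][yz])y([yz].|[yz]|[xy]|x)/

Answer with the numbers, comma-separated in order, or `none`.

4

1 → no match — must end with 'x'
2 → no match
3 → no match
4 → match
5 → no match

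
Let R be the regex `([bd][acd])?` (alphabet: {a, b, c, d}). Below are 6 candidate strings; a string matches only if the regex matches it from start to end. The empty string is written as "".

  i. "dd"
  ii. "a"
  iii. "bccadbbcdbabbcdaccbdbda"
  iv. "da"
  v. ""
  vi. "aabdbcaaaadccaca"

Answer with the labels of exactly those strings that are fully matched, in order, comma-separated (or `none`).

i, iv, v

i. "dd" → match
ii. "a" → no match
iii → no match
iv. "da" → match
v. "" → match
vi → no match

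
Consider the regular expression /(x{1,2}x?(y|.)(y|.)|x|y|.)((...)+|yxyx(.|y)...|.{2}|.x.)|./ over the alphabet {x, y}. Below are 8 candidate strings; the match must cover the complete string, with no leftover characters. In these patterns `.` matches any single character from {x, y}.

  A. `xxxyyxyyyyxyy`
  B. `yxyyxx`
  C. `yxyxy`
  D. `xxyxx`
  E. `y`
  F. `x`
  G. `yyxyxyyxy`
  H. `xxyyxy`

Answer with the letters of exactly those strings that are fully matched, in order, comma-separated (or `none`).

A → match
B. `yxyyxx` → no match
C. `yxyxy` → no match
D. `xxyxx` → match
E. `y` → match
F. `x` → match
G. `yyxyxyyxy` → match
H. `xxyyxy` → match

A, D, E, F, G, H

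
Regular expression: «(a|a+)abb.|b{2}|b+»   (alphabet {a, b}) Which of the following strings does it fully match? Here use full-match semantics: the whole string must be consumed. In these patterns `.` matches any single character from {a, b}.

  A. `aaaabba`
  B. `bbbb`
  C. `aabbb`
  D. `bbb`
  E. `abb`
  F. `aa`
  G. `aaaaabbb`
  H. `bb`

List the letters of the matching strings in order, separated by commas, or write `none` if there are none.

A, B, C, D, G, H

A → match
B → match
C → match
D → match
E → no match
F → no match
G → match
H → match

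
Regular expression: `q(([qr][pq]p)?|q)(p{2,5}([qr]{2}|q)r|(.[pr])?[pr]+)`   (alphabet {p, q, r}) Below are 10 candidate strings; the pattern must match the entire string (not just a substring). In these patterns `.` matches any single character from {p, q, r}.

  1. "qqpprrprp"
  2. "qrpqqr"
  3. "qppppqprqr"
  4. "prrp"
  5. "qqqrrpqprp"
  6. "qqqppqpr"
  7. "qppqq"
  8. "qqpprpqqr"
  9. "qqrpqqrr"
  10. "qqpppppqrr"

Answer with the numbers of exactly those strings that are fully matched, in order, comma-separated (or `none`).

1 → match
2 → no match
3 → no match
4 → no match — must start with "q"
5 → no match
6 → no match
7 → no match
8 → no match
9 → no match
10 → match

1, 10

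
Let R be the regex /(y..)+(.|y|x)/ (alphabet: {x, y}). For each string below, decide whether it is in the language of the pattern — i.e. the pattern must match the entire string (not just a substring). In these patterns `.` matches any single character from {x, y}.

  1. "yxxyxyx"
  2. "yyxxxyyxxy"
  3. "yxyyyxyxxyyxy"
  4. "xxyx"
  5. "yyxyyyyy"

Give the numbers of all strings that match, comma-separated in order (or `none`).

1, 3

1 → match
2 → no match
3 → match
4 → no match — must start with "y"
5 → no match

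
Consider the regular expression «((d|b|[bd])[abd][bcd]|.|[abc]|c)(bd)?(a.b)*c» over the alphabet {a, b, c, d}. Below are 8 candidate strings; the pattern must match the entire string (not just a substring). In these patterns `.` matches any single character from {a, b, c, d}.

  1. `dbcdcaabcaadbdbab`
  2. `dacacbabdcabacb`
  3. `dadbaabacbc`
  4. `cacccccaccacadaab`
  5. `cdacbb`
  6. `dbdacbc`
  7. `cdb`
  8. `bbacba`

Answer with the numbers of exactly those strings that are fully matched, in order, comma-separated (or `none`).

3, 6

1 → no match — must end with `c`
2 → no match — must end with `c`
3 → match
4 → no match — must end with `c`
5 → no match — must end with `c`
6 → match
7 → no match — must end with `c`
8 → no match — must end with `c`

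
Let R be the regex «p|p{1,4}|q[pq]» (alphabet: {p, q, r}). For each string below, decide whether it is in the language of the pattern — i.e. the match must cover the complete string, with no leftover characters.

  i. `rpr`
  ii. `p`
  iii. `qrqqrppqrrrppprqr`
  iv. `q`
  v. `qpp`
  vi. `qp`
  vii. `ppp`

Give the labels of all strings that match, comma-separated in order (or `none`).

i → no match
ii → match
iii → no match
iv → no match
v → no match
vi → match
vii → match

ii, vi, vii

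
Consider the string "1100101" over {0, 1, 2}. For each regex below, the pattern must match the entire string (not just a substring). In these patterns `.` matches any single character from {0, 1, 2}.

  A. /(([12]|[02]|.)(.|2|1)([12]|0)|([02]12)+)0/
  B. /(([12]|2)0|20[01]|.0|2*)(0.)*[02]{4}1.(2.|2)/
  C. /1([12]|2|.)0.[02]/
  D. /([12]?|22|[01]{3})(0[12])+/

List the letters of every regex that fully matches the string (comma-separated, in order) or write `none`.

D

A → no match — must end with "0"
B → no match
C → no match
D → match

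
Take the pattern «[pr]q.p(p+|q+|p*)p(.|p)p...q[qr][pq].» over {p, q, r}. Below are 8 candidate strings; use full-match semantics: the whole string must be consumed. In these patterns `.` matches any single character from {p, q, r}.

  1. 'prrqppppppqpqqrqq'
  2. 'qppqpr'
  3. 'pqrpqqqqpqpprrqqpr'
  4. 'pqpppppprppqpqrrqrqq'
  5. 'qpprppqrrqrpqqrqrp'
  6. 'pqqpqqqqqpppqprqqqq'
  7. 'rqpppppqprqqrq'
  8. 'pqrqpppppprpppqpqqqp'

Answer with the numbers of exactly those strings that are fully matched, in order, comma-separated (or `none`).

1 → no match
2 → no match
3 → match
4 → no match
5 → no match
6 → match
7 → no match
8 → no match

3, 6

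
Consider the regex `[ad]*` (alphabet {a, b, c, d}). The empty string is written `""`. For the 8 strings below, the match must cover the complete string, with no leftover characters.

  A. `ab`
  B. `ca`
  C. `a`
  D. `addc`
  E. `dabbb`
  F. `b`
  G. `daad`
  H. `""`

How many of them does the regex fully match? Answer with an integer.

3

A → no match
B → no match
C → match
D → no match
E → no match
F → no match
G → match
H → match
Total matched: 3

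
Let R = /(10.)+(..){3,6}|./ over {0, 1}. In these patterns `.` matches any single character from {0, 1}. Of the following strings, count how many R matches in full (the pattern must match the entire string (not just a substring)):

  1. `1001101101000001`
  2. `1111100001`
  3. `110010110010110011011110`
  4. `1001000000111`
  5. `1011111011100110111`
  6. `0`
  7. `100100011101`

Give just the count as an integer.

1 → no match
2 → no match
3 → no match
4 → match
5 → no match
6 → match
7 → match
Total matched: 3

3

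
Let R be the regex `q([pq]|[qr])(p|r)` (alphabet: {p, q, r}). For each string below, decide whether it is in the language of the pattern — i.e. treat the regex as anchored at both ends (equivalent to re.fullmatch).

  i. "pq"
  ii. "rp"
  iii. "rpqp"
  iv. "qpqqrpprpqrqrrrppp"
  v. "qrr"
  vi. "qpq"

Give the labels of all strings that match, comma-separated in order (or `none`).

i → no match — must start with "q"
ii → no match — must start with "q"
iii → no match — must start with "q"
iv → no match
v → match
vi → no match

v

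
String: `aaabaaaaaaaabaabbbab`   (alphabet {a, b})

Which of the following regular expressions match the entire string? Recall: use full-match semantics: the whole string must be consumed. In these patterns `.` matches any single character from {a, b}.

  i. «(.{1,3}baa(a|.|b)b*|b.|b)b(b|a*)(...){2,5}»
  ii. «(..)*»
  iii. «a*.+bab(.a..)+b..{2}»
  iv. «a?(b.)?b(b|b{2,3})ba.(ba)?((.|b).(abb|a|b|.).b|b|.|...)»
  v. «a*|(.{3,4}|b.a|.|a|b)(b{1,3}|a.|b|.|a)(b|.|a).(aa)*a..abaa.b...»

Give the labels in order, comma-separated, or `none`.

i → no match
ii → match
iii → no match
iv → no match
v → match

ii, v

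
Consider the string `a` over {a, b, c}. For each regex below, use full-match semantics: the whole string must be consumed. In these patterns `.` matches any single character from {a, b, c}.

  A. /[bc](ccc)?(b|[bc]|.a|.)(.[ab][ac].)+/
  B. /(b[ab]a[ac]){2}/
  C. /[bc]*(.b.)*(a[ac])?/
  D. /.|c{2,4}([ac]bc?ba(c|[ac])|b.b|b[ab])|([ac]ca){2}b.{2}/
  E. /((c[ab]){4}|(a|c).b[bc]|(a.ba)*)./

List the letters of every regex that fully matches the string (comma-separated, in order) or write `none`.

A → no match
B → no match — must start with `b`
C → no match
D → match
E → match

D, E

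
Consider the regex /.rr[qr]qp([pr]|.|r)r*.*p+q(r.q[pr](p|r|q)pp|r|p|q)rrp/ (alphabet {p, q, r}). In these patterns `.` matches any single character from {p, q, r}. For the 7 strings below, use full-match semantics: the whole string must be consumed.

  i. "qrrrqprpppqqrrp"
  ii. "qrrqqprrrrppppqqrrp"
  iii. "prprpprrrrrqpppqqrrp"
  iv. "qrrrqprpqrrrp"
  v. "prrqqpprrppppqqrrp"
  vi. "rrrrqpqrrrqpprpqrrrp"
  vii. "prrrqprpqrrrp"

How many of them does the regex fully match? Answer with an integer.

6

i → match
ii → match
iii → no match
iv → match
v → match
vi → match
vii → match
Total matched: 6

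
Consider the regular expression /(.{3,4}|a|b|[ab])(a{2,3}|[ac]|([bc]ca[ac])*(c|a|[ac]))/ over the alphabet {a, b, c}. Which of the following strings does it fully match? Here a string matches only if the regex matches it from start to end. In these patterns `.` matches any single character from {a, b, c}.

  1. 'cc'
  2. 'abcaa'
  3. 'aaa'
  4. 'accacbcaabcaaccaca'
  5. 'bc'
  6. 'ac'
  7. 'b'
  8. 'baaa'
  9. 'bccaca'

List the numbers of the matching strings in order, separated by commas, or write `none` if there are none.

2, 3, 4, 5, 6, 8, 9

1 → no match
2 → match
3 → match
4 → match
5 → match
6 → match
7 → no match
8 → match
9 → match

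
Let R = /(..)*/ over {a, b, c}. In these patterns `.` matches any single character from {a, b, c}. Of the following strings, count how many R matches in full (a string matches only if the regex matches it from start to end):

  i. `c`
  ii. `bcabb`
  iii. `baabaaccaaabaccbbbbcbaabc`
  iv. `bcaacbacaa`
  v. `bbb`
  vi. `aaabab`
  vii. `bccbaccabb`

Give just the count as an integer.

i → no match
ii → no match
iii → no match
iv → match
v → no match
vi → match
vii → match
Total matched: 3

3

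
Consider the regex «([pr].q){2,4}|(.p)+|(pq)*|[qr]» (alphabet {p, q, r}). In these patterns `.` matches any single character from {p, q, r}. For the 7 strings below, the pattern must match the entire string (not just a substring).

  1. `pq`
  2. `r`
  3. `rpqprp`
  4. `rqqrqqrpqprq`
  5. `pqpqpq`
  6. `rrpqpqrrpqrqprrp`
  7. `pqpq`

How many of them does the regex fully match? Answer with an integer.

6

1 → match
2 → match
3 → match
4 → match
5 → match
6 → no match
7 → match
Total matched: 6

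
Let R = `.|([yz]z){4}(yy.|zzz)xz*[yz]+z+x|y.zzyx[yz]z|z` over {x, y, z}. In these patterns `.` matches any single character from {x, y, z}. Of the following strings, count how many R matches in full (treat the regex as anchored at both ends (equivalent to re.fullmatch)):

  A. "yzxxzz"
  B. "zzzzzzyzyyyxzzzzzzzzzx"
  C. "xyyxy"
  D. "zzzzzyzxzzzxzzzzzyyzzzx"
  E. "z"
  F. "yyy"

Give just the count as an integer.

2

A. "yzxxzz" → no match
B → match
C. "xyyxy" → no match
D → no match
E. "z" → match
F. "yyy" → no match
Total matched: 2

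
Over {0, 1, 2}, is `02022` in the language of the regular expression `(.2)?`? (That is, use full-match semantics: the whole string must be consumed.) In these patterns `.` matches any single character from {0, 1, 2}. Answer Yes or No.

No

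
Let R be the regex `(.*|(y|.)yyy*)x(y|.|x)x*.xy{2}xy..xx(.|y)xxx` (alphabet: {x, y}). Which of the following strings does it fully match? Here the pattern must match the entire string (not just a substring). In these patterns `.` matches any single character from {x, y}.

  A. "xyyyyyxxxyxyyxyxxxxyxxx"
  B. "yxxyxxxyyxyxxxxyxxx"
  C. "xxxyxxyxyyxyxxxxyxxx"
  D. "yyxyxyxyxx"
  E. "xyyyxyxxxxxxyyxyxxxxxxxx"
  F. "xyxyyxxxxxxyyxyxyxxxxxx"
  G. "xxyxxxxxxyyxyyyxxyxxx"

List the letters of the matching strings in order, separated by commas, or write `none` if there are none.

A, B, C, E, F, G

A → match
B → match
C → match
D → no match — must end with "xxx"
E → match
F → match
G → match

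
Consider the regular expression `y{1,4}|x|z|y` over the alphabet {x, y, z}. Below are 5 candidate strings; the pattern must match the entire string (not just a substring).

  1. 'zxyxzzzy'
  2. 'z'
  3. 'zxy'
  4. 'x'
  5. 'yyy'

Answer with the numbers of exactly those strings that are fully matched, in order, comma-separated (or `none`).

2, 4, 5

1 → no match
2 → match
3 → no match
4 → match
5 → match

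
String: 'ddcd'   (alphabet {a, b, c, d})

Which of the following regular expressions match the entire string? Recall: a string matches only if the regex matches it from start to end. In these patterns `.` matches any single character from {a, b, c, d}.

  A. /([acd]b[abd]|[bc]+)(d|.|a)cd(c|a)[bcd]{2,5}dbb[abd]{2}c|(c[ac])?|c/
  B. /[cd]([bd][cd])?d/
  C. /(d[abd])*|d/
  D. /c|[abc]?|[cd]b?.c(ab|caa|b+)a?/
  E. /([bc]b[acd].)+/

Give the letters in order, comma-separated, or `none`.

B

A → no match
B → match
C → no match
D → no match
E → no match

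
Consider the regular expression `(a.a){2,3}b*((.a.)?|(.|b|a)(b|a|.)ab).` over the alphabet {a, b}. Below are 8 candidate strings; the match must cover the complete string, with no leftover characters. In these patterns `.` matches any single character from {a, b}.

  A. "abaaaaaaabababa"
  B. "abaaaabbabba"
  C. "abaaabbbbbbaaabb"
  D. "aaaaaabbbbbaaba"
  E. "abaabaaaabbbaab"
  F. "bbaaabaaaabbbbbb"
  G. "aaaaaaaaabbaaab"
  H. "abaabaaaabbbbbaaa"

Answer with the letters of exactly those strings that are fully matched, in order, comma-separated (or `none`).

A, D, E, G, H

A → match
B → no match
C → no match
D → match
E → match
F → no match — must start with "a"
G → match
H → match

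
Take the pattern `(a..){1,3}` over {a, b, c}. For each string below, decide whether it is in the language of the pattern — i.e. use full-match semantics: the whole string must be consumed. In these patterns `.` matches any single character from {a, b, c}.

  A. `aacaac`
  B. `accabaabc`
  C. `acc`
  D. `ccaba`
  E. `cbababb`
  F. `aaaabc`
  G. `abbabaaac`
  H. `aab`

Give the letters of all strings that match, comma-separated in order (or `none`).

A, B, C, F, G, H

A. `aacaac` → match
B. `accabaabc` → match
C. `acc` → match
D. `ccaba` → no match — must start with `a`
E. `cbababb` → no match — must start with `a`
F. `aaaabc` → match
G. `abbabaaac` → match
H. `aab` → match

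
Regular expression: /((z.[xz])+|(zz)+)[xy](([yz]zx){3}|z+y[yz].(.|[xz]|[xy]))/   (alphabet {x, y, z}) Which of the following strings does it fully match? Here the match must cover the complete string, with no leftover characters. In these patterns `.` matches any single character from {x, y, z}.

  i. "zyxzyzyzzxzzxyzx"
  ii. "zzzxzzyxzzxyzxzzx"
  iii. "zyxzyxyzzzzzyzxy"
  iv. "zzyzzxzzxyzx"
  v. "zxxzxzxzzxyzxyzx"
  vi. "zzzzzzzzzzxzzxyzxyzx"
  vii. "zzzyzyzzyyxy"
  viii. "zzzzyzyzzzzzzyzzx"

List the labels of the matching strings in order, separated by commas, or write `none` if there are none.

i → match
ii → no match
iii → match
iv → match
v → match
vi → match
vii → no match
viii → match

i, iii, iv, v, vi, viii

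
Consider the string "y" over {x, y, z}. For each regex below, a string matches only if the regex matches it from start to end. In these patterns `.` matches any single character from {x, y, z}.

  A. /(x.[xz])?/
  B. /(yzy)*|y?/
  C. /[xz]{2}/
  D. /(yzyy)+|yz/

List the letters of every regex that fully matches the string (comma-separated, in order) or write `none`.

B

A → no match
B → match
C → no match
D → no match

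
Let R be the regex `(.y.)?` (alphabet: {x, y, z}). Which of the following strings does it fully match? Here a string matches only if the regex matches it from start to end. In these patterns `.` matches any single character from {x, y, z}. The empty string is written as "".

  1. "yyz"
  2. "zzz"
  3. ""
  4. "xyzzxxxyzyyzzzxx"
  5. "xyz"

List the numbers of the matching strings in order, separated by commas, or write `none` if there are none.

1 → match
2 → no match
3 → match
4 → no match
5 → match

1, 3, 5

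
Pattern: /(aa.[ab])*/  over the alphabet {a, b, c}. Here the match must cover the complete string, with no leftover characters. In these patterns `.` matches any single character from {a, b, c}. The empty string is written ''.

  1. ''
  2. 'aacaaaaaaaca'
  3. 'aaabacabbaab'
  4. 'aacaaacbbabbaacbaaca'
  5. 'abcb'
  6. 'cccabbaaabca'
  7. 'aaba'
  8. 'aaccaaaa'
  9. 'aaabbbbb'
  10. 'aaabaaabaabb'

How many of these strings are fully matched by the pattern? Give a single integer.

1 → match
2 → match
3 → no match
4 → no match
5 → no match
6 → no match
7 → match
8 → no match
9 → no match
10 → match
Total matched: 4

4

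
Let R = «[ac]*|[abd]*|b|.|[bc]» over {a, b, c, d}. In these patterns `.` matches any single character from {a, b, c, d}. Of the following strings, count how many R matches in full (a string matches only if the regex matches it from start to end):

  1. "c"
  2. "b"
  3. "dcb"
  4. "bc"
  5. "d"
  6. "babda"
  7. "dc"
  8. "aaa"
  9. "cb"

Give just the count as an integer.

1 → match
2 → match
3 → no match
4 → no match
5 → match
6 → match
7 → no match
8 → match
9 → no match
Total matched: 5

5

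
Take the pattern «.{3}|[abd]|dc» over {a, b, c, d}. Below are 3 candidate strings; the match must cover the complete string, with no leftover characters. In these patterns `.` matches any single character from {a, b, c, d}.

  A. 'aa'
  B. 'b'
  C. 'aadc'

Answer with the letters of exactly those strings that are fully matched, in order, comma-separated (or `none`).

B

A. 'aa' → no match
B. 'b' → match
C. 'aadc' → no match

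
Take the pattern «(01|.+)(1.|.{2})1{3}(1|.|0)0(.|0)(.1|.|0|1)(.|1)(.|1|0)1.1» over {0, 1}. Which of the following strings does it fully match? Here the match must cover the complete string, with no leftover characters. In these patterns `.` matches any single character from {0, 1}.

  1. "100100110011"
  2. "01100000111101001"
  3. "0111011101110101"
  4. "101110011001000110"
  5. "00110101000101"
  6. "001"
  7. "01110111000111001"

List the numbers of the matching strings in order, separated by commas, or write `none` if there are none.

1 → no match
2 → no match
3 → no match
4 → no match — must end with "1"
5 → no match
6 → no match
7 → no match

none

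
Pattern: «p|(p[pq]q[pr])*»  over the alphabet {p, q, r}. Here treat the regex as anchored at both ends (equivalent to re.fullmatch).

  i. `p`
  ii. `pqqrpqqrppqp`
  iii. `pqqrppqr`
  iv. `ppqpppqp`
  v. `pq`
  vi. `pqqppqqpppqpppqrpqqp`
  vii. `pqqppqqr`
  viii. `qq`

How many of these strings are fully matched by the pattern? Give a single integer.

i. `p` → match
ii. `pqqrpqqrppqp` → match
iii. `pqqrppqr` → match
iv. `ppqpppqp` → match
v. `pq` → no match
vi → match
vii. `pqqppqqr` → match
viii. `qq` → no match
Total matched: 6

6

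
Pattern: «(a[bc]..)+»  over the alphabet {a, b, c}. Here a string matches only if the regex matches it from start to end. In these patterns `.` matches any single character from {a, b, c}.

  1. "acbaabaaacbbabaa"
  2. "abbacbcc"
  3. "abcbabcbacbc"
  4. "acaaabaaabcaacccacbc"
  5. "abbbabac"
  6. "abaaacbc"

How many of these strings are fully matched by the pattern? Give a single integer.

5

1 → match
2. "abbacbcc" → no match
3. "abcbabcbacbc" → match
4 → match
5. "abbbabac" → match
6. "abaaacbc" → match
Total matched: 5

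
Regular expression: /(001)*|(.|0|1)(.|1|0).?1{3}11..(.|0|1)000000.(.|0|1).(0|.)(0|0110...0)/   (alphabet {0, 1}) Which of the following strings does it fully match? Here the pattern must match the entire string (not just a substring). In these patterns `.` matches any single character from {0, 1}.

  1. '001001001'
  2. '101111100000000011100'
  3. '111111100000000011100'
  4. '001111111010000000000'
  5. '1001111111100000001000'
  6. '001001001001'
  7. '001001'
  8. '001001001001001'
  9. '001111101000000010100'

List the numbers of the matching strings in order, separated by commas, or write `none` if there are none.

1, 2, 3, 5, 6, 7, 8, 9

1. '001001001' → match
2 → match
3 → match
4 → no match
5 → match
6. '001001001001' → match
7. '001001' → match
8 → match
9 → match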